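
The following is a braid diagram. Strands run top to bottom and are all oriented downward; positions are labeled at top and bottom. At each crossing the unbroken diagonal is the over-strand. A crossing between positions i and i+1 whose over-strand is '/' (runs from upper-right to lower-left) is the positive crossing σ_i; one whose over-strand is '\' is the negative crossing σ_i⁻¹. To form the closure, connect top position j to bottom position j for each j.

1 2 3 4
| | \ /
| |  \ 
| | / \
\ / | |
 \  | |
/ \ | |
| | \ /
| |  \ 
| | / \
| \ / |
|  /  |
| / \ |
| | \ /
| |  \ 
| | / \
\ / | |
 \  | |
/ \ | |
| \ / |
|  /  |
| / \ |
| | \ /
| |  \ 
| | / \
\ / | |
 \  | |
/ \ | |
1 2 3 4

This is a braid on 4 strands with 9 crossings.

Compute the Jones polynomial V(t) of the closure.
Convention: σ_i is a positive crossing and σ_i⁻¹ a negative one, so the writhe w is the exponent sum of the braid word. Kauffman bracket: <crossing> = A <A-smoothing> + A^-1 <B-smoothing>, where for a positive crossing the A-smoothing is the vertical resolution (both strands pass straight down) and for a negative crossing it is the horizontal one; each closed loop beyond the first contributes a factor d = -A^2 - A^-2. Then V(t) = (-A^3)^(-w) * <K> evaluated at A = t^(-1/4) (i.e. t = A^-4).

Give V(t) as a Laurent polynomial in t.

Reading the diagram top to bottom ('/'-over between positions i,i+1 = s_i, '\'-over = s_i^-1): braid word = s3^-1 s1^-1 s3^-1 s2 s3^-1 s1^-1 s2 s3^-1 s1^-1.
Braid: s3^-1 s1^-1 s3^-1 s2 s3^-1 s1^-1 s2 s3^-1 s1^-1 on 4 strands, 9 crossings.
Writhe w = (#positive) - (#negative) = 2 - 7 = -5.
Enumerate smoothing states for the bracket polynomial. There are 2^9 = 512 states.
For each crossing: s=0 is the vertical smoothing, s=1 horizontal. Crossing k contributes A^(sign_k * (1 - 2*s_k)); loop factor d = -A^2 - A^-2.
Tabulate the states by total A-exponent and number of loops L (A-exp: L × count):
  A^9: L=7 ×1
  A^7: L=6 ×9
  A^5: L=5 ×36
  A^3: L=4 ×83, L=6 ×1
  A^1: L=3 ×118, L=5 ×8
  A^-1: L=2 ×100, L=4 ×26
  A^-3: L=1 ×41, L=3 ×42, L=5 ×1
  A^-5: L=2 ×31, L=4 ×5
  A^-7: L=3 ×9
  A^-9: L=4 ×1
Each group contributes A^e * Σ count * d^(L-1):
Powers of d = -A^2 - A^-2: d^2 = A^4 + 2 + A^-4; d^3 = -A^6 - 3*A^2 - 3*A^-2 - A^-6; d^4 = A^8 + 4*A^4 + 6 + 4*A^-4 + A^-8; d^5 = -A^10 - 5*A^6 - 10*A^2 - 10*A^-2 - 5*A^-6 - A^-10; d^6 = A^12 + 6*A^8 + 15*A^4 + 20 + 15*A^-4 + 6*A^-8 + A^-12.
  A^9 * (d^6) = A^21 + 6*A^17 + 15*A^13 + 20*A^9 + 15*A^5 + 6*A + A^-3
  A^7 * (9*d^5) = -9*A^17 - 45*A^13 - 90*A^9 - 90*A^5 - 45*A - 9*A^-3
  A^5 * (36*d^4) = 36*A^13 + 144*A^9 + 216*A^5 + 144*A + 36*A^-3
  A^3 * (83*d^3 + d^5) = -A^13 - 88*A^9 - 259*A^5 - 259*A - 88*A^-3 - A^-7
  A^1 * (118*d^2 + 8*d^4) = 8*A^9 + 150*A^5 + 284*A + 150*A^-3 + 8*A^-7
  A^-1 * (100*d + 26*d^3) = -26*A^5 - 178*A - 178*A^-3 - 26*A^-7
  A^-3 * (41 + 42*d^2 + d^4) = A^5 + 46*A + 131*A^-3 + 46*A^-7 + A^-11
  A^-5 * (31*d + 5*d^3) = -5*A - 46*A^-3 - 46*A^-7 - 5*A^-11
  A^-7 * (9*d^2) = 9*A^-3 + 18*A^-7 + 9*A^-11
  A^-9 * (d^3) = -A^-3 - 3*A^-7 - 3*A^-11 - A^-15
Summing the groups: <K> = A^21 - 3*A^17 + 5*A^13 - 6*A^9 + 7*A^5 - 7*A + 5*A^-3 - 4*A^-7 + 2*A^-11 - A^-15
Normalise by the writhe: (-A^3)^(-w) = (-A^3)^(5) = -A^15, so f(A) = -A^15 * <K> = -A^36 + 3*A^32 - 5*A^28 + 6*A^24 - 7*A^20 + 7*A^16 - 5*A^12 + 4*A^8 - 2*A^4 + 1.
Substitute A = t^(-1/4), i.e. A^e → t^(-e/4): V(t) = 1 - 2*t^-1 + 4*t^-2 - 5*t^-3 + 7*t^-4 - 7*t^-5 + 6*t^-6 - 5*t^-7 + 3*t^-8 - t^-9

Answer: 1 - 2*t^-1 + 4*t^-2 - 5*t^-3 + 7*t^-4 - 7*t^-5 + 6*t^-6 - 5*t^-7 + 3*t^-8 - t^-9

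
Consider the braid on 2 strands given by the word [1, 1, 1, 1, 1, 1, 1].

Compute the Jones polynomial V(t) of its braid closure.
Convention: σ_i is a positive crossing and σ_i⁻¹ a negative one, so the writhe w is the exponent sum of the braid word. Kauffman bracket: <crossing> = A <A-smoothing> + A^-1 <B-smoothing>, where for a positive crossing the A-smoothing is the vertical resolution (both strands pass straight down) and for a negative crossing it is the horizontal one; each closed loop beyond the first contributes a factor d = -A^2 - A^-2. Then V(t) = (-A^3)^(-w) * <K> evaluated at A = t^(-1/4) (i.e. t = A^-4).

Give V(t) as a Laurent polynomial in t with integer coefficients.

Braid: s1 s1 s1 s1 s1 s1 s1 on 2 strands, 7 crossings.
Writhe w = (#positive) - (#negative) = 7 - 0 = 7.
State-sum expansion of <K>. There are 2^7 = 128 states.
Each crossing splits two ways (0=vertical, 1=horizontal). The state's weight is A^(#A-smoothings - #B-smoothings) * d^(loops - 1).
Tabulate the states by total A-exponent and number of loops L (A-exp: L × count):
  A^7: L=2 ×1
  A^5: L=1 ×7
  A^3: L=2 ×21
  A^1: L=3 ×35
  A^-1: L=4 ×35
  A^-3: L=5 ×21
  A^-5: L=6 ×7
  A^-7: L=7 ×1
Each group contributes A^e * Σ count * d^(L-1):
Powers of d = -A^2 - A^-2: d^2 = A^4 + 2 + A^-4; d^3 = -A^6 - 3*A^2 - 3*A^-2 - A^-6; d^4 = A^8 + 4*A^4 + 6 + 4*A^-4 + A^-8; d^5 = -A^10 - 5*A^6 - 10*A^2 - 10*A^-2 - 5*A^-6 - A^-10; d^6 = A^12 + 6*A^8 + 15*A^4 + 20 + 15*A^-4 + 6*A^-8 + A^-12.
  A^7 * (d) = -A^9 - A^5
  A^5 * (7) = 7*A^5
  A^3 * (21*d) = -21*A^5 - 21*A
  A^1 * (35*d^2) = 35*A^5 + 70*A + 35*A^-3
  A^-1 * (35*d^3) = -35*A^5 - 105*A - 105*A^-3 - 35*A^-7
  A^-3 * (21*d^4) = 21*A^5 + 84*A + 126*A^-3 + 84*A^-7 + 21*A^-11
  A^-5 * (7*d^5) = -7*A^5 - 35*A - 70*A^-3 - 70*A^-7 - 35*A^-11 - 7*A^-15
  A^-7 * (d^6) = A^5 + 6*A + 15*A^-3 + 20*A^-7 + 15*A^-11 + 6*A^-15 + A^-19
Summing the groups: <K> = -A^9 - A + A^-3 - A^-7 + A^-11 - A^-15 + A^-19
Normalise by the writhe: (-A^3)^(-w) = (-A^3)^(-7) = -A^-21, so f(A) = -A^-21 * <K> = A^-12 + A^-20 - A^-24 + A^-28 - A^-32 + A^-36 - A^-40.
Substitute A = t^(-1/4), i.e. A^e → t^(-e/4): V(t) = -t^10 + t^9 - t^8 + t^7 - t^6 + t^5 + t^3

Answer: -t^10 + t^9 - t^8 + t^7 - t^6 + t^5 + t^3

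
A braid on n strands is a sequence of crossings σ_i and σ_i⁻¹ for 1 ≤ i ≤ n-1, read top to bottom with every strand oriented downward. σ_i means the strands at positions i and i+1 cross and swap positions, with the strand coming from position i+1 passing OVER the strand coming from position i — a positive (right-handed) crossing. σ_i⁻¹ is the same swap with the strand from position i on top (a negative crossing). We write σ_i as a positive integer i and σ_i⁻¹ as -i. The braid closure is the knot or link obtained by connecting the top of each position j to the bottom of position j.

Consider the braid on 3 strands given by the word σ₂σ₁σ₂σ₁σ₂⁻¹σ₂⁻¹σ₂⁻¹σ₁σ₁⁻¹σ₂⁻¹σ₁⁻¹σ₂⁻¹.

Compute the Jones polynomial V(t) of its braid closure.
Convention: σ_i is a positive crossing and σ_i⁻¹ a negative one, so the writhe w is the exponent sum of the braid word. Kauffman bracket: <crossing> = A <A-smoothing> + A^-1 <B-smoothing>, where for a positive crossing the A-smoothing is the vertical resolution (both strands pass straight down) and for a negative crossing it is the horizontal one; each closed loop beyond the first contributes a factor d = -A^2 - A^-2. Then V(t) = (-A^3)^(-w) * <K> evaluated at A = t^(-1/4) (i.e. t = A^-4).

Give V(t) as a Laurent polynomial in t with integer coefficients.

t^-1 + t^-3 - t^-4

Derivation:
The presented braid s2 s1 s2 s1 s2^-1 s2^-1 s2^-1 s1 s1^-1 s2^-1 s1^-1 s2^-1 on 3 strands reduces by inverse Markov moves (closure unchanged at each step):
  Deconjugate: the word is γ·β·γ⁻¹ with γ = s2 s1 (prefix) and γ⁻¹ = s1^-1 s2^-1 (suffix); strip both.
  Deconjugate: the word is γ·β·γ⁻¹ with γ = s2 s1 (prefix) and γ⁻¹ = s1^-1 s2^-1 (suffix); strip both.
Reduced to β = s2^-1 s2^-1 s2^-1 s1 on 3 strands, 4 crossings.
Compute on β:
Braid: s2^-1 s2^-1 s2^-1 s1 on 3 strands, 4 crossings.
Writhe w = (#positive) - (#negative) = 1 - 3 = -2.
Enumerate smoothing states for the bracket polynomial. There are 2^4 = 16 states.
Smooth each crossing (0=||, 1=⌣⌢); contribution A^(Σ sign_k(1-2s_k)) * d^(L-1).
  state 0000: A-exp=-2, loops=3, term = A^-2 * d^2
  state 0001: A-exp=-4, loops=2, term = A^-4 * d^1
  state 0010: A-exp=+0, loops=2, term = A^0 * d^1
  state 0011: A-exp=-2, loops=1, term = A^-2 * d^0
  state 0100: A-exp=+0, loops=2, term = A^0 * d^1
  state 0101: A-exp=-2, loops=1, term = A^-2 * d^0
  state 0110: A-exp=+2, loops=3, term = A^2 * d^2
  state 0111: A-exp=+0, loops=2, term = A^0 * d^1
  state 1000: A-exp=+0, loops=2, term = A^0 * d^1
  state 1001: A-exp=-2, loops=1, term = A^-2 * d^0
  state 1010: A-exp=+2, loops=3, term = A^2 * d^2
  state 1011: A-exp=+0, loops=2, term = A^0 * d^1
  state 1100: A-exp=+2, loops=3, term = A^2 * d^2
  state 1101: A-exp=+0, loops=2, term = A^0 * d^1
  state 1110: A-exp=+4, loops=4, term = A^4 * d^3
  state 1111: A-exp=+2, loops=3, term = A^2 * d^2
Collect the terms by A-exponent (count of states per loop number):
Powers of d = -A^2 - A^-2: d^2 = A^4 + 2 + A^-4; d^3 = -A^6 - 3*A^2 - 3*A^-2 - A^-6.
  A^4 * (d^3) = -A^10 - 3*A^6 - 3*A^2 - A^-2
  A^2 * (4*d^2) = 4*A^6 + 8*A^2 + 4*A^-2
  A^0 * (6*d) = -6*A^2 - 6*A^-2
  A^-2 * (3 + d^2) = A^2 + 5*A^-2 + A^-6
  A^-4 * (d) = -A^-2 - A^-6
Summing the groups: <K> = -A^10 + A^6 + A^-2
Normalise by the writhe: (-A^3)^(-w) = (-A^3)^(2) = A^6, so f(A) = A^6 * <K> = -A^16 + A^12 + A^4.
Substitute A = t^(-1/4), i.e. A^e → t^(-e/4): V(t) = t^-1 + t^-3 - t^-4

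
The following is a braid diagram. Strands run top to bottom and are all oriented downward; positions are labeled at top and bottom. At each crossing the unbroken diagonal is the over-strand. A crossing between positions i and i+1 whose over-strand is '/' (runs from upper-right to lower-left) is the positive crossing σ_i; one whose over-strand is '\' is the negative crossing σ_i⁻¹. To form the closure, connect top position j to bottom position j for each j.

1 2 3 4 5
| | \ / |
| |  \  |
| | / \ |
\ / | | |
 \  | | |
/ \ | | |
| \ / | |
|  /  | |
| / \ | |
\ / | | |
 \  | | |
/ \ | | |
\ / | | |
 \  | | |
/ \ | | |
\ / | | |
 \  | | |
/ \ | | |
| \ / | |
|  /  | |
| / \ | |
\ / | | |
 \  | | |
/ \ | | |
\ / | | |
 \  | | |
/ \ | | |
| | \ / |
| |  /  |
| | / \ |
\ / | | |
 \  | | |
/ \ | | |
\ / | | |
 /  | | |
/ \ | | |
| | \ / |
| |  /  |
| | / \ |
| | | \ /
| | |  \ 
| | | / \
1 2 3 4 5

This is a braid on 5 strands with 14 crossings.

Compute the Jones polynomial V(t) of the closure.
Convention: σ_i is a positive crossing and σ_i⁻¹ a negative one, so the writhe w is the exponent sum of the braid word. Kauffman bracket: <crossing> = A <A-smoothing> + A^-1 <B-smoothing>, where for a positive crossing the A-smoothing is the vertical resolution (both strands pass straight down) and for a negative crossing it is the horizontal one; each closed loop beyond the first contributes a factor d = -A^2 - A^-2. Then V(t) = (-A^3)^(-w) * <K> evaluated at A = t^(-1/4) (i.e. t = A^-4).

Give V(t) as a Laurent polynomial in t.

1 - t^-1 + 3*t^-2 - 3*t^-3 + 3*t^-4 - 4*t^-5 + 3*t^-6 - 2*t^-7 + t^-8

Derivation:
Reading the diagram top to bottom ('/'-over between positions i,i+1 = s_i, '\'-over = s_i^-1): braid word = s3^-1 s1^-1 s2 s1^-1 s1^-1 s1^-1 s2 s1^-1 s1^-1 s3 s1^-1 s1 s3 s4^-1.
The presented braid s3^-1 s1^-1 s2 s1^-1 s1^-1 s1^-1 s2 s1^-1 s1^-1 s3 s1^-1 s1 s3 s4^-1 on 5 strands reduces by inverse Markov moves (closure unchanged at each step):
  Destabilize: the word has the form β·s4^-1 where s4^-1 occurs only as the final letter (β ∈ B_4); drop it and the last strand → 4 strands.
  Deconjugate: the word is γ·β·γ⁻¹ with γ = s3^-1 s1^-1 (prefix) and γ⁻¹ = s1 s3 (suffix); strip both.
Reduced to β = s2 s1^-1 s1^-1 s1^-1 s2 s1^-1 s1^-1 s3 s1^-1 on 4 strands, 9 crossings.
Compute on β:
Braid: s2 s1^-1 s1^-1 s1^-1 s2 s1^-1 s1^-1 s3 s1^-1 on 4 strands, 9 crossings.
Writhe w = (#positive) - (#negative) = 3 - 6 = -3.
Computing the Kauffman bracket via state sum. There are 2^9 = 512 states.
Each crossing splits two ways (0=vertical, 1=horizontal). The state's weight is A^(#A-smoothings - #B-smoothings) * d^(loops - 1).
Tabulate the states by total A-exponent and number of loops L (A-exp: L × count):
  A^9: L=8 ×1
  A^7: L=7 ×9
  A^5: L=6 ×36
  A^3: L=5 ×84
  A^1: L=4 ×126
  A^-1: L=3 ×124, L=5 ×2
  A^-3: L=2 ×75, L=4 ×9
  A^-5: L=1 ×21, L=3 ×15
  A^-7: L=2 ×8, L=4 ×1
  A^-9: L=3 ×1
Each group contributes A^e * Σ count * d^(L-1):
Powers of d = -A^2 - A^-2: d^2 = A^4 + 2 + A^-4; d^3 = -A^6 - 3*A^2 - 3*A^-2 - A^-6; d^4 = A^8 + 4*A^4 + 6 + 4*A^-4 + A^-8; d^5 = -A^10 - 5*A^6 - 10*A^2 - 10*A^-2 - 5*A^-6 - A^-10; d^6 = A^12 + 6*A^8 + 15*A^4 + 20 + 15*A^-4 + 6*A^-8 + A^-12; d^7 = -A^14 - 7*A^10 - 21*A^6 - 35*A^2 - 35*A^-2 - 21*A^-6 - 7*A^-10 - A^-14.
  A^9 * (d^7) = -A^23 - 7*A^19 - 21*A^15 - 35*A^11 - 35*A^7 - 21*A^3 - 7*A^-1 - A^-5
  A^7 * (9*d^6) = 9*A^19 + 54*A^15 + 135*A^11 + 180*A^7 + 135*A^3 + 54*A^-1 + 9*A^-5
  A^5 * (36*d^5) = -36*A^15 - 180*A^11 - 360*A^7 - 360*A^3 - 180*A^-1 - 36*A^-5
  A^3 * (84*d^4) = 84*A^11 + 336*A^7 + 504*A^3 + 336*A^-1 + 84*A^-5
  A^1 * (126*d^3) = -126*A^7 - 378*A^3 - 378*A^-1 - 126*A^-5
  A^-1 * (124*d^2 + 2*d^4) = 2*A^7 + 132*A^3 + 260*A^-1 + 132*A^-5 + 2*A^-9
  A^-3 * (75*d + 9*d^3) = -9*A^3 - 102*A^-1 - 102*A^-5 - 9*A^-9
  A^-5 * (21 + 15*d^2) = 15*A^-1 + 51*A^-5 + 15*A^-9
  A^-7 * (8*d + d^3) = -A^-1 - 11*A^-5 - 11*A^-9 - A^-13
  A^-9 * (d^2) = A^-5 + 2*A^-9 + A^-13
Summing the groups: <K> = -A^23 + 2*A^19 - 3*A^15 + 4*A^11 - 3*A^7 + 3*A^3 - 3*A^-1 + A^-5 - A^-9
Normalise by the writhe: (-A^3)^(-w) = (-A^3)^(3) = -A^9, so f(A) = -A^9 * <K> = A^32 - 2*A^28 + 3*A^24 - 4*A^20 + 3*A^16 - 3*A^12 + 3*A^8 - A^4 + 1.
Substitute A = t^(-1/4), i.e. A^e → t^(-e/4): V(t) = 1 - t^-1 + 3*t^-2 - 3*t^-3 + 3*t^-4 - 4*t^-5 + 3*t^-6 - 2*t^-7 + t^-8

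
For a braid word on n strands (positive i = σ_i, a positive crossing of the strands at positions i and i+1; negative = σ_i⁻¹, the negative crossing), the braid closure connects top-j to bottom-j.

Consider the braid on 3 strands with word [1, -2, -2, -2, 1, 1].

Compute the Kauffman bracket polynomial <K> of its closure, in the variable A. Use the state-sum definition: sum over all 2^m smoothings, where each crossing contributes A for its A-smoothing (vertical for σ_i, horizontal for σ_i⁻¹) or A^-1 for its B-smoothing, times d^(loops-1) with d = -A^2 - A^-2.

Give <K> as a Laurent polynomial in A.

Braid: s1 s2^-1 s2^-1 s2^-1 s1 s1 on 3 strands, 6 crossings.
Writhe w = (#positive) - (#negative) = 3 - 3 = 0.
Computing the Kauffman bracket via state sum. There are 2^6 = 64 states.
Each crossing splits two ways (0=vertical, 1=horizontal). The state's weight is A^(#A-smoothings - #B-smoothings) * d^(loops - 1).
Tabulate the states by total A-exponent and number of loops L (A-exp: L × count):
  A^6: L=4 ×1
  A^4: L=3 ×6
  A^2: L=2 ×12, L=4 ×3
  A^0: L=1 ×9, L=3 ×10, L=5 ×1
  A^-2: L=2 ×12, L=4 ×3
  A^-4: L=3 ×6
  A^-6: L=4 ×1
Each group contributes A^e * Σ count * d^(L-1):
Powers of d = -A^2 - A^-2: d^2 = A^4 + 2 + A^-4; d^3 = -A^6 - 3*A^2 - 3*A^-2 - A^-6; d^4 = A^8 + 4*A^4 + 6 + 4*A^-4 + A^-8.
  A^6 * (d^3) = -A^12 - 3*A^8 - 3*A^4 - 1
  A^4 * (6*d^2) = 6*A^8 + 12*A^4 + 6
  A^2 * (12*d + 3*d^3) = -3*A^8 - 21*A^4 - 21 - 3*A^-4
  A^0 * (9 + 10*d^2 + d^4) = A^8 + 14*A^4 + 35 + 14*A^-4 + A^-8
  A^-2 * (12*d + 3*d^3) = -3*A^4 - 21 - 21*A^-4 - 3*A^-8
  A^-4 * (6*d^2) = 6 + 12*A^-4 + 6*A^-8
  A^-6 * (d^3) = -1 - 3*A^-4 - 3*A^-8 - A^-12
Summing the groups: <K> = -A^12 + A^8 - A^4 + 3 - A^-4 + A^-8 - A^-12

Answer: -A^12 + A^8 - A^4 + 3 - A^-4 + A^-8 - A^-12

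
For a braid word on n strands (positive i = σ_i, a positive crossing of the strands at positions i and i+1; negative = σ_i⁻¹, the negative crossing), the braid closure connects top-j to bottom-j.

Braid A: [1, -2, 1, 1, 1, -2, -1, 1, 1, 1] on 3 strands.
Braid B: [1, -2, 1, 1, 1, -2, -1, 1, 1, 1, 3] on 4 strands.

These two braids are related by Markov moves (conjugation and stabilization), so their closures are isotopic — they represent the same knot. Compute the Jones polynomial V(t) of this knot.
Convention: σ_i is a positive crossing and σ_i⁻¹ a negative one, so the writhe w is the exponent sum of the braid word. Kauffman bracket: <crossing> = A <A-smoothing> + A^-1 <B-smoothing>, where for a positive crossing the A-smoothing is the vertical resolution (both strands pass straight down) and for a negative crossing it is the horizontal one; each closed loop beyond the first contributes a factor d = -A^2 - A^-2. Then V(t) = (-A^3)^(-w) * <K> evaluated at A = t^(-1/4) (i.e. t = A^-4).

t^8 - 2*t^7 + 3*t^6 - 4*t^5 + 3*t^4 - 3*t^3 + 3*t^2 - t + 1

Derivation:
Markov-equivalent braids have isotopic closures, hence identical knot invariants. Strip the Markov moves from each word to reach a common short braid β, then compute V(t) once on β.
Braid A: s1 s2^-1 s1 s1 s1 s2^-1 s1^-1 s1 s1 s1 on 3 strands has no conjugating prefix/suffix or stabilization to strip; take β = s1 s2^-1 s1 s1 s1 s2^-1 s1^-1 s1 s1 s1.
Braid B: s1 s2^-1 s1 s1 s1 s2^-1 s1^-1 s1 s1 s1 s3 on 4 strands reduces by inverse Markov moves (closure unchanged at each step):
  Destabilize: the word has the form β·s3 where s3 occurs only as the final letter (β ∈ B_3); drop it and the last strand → 3 strands.
Reduced to β = s1 s2^-1 s1 s1 s1 s2^-1 s1^-1 s1 s1 s1 on 3 strands, 10 crossings.
Both give the same β = s1 s2^-1 s1 s1 s1 s2^-1 s1^-1 s1 s1 s1 on 3 strands, so one state sum suffices:
First cancel adjacent σ_i σ_i⁻¹ pairs (Reidemeister II — same braid, same closure): s1 s2^-1 s1 s1 s1 s2^-1 s1^-1 s1 s1 s1 → s1 s2^-1 s1 s1 s1 s2^-1 s1 s1.
Braid: s1 s2^-1 s1 s1 s1 s2^-1 s1 s1 on 3 strands, 8 crossings.
Writhe w = (#positive) - (#negative) = 6 - 2 = 4.
State-sum expansion of <K>. There are 2^8 = 256 states.
For each crossing: s=0 is the vertical smoothing, s=1 horizontal. Crossing k contributes A^(sign_k * (1 - 2*s_k)); loop factor d = -A^2 - A^-2.
Tabulate the states by total A-exponent and number of loops L (A-exp: L × count):
  A^8: L=3 ×1
  A^6: L=2 ×8
  A^4: L=1 ×21, L=3 ×7
  A^2: L=2 ×54, L=4 ×2
  A^0: L=3 ×70
  A^-2: L=4 ×56
  A^-4: L=5 ×28
  A^-6: L=6 ×8
  A^-8: L=7 ×1
Each group contributes A^e * Σ count * d^(L-1):
Powers of d = -A^2 - A^-2: d^2 = A^4 + 2 + A^-4; d^3 = -A^6 - 3*A^2 - 3*A^-2 - A^-6; d^4 = A^8 + 4*A^4 + 6 + 4*A^-4 + A^-8; d^5 = -A^10 - 5*A^6 - 10*A^2 - 10*A^-2 - 5*A^-6 - A^-10; d^6 = A^12 + 6*A^8 + 15*A^4 + 20 + 15*A^-4 + 6*A^-8 + A^-12.
  A^8 * (d^2) = A^12 + 2*A^8 + A^4
  A^6 * (8*d) = -8*A^8 - 8*A^4
  A^4 * (21 + 7*d^2) = 7*A^8 + 35*A^4 + 7
  A^2 * (54*d + 2*d^3) = -2*A^8 - 60*A^4 - 60 - 2*A^-4
  A^0 * (70*d^2) = 70*A^4 + 140 + 70*A^-4
  A^-2 * (56*d^3) = -56*A^4 - 168 - 168*A^-4 - 56*A^-8
  A^-4 * (28*d^4) = 28*A^4 + 112 + 168*A^-4 + 112*A^-8 + 28*A^-12
  A^-6 * (8*d^5) = -8*A^4 - 40 - 80*A^-4 - 80*A^-8 - 40*A^-12 - 8*A^-16
  A^-8 * (d^6) = A^4 + 6 + 15*A^-4 + 20*A^-8 + 15*A^-12 + 6*A^-16 + A^-20
Summing the groups: <K> = A^12 - A^8 + 3*A^4 - 3 + 3*A^-4 - 4*A^-8 + 3*A^-12 - 2*A^-16 + A^-20
Normalise by the writhe: (-A^3)^(-w) = (-A^3)^(-4) = A^-12, so f(A) = A^-12 * <K> = 1 - A^-4 + 3*A^-8 - 3*A^-12 + 3*A^-16 - 4*A^-20 + 3*A^-24 - 2*A^-28 + A^-32.
Substitute A = t^(-1/4), i.e. A^e → t^(-e/4): V(t) = t^8 - 2*t^7 + 3*t^6 - 4*t^5 + 3*t^4 - 3*t^3 + 3*t^2 - t + 1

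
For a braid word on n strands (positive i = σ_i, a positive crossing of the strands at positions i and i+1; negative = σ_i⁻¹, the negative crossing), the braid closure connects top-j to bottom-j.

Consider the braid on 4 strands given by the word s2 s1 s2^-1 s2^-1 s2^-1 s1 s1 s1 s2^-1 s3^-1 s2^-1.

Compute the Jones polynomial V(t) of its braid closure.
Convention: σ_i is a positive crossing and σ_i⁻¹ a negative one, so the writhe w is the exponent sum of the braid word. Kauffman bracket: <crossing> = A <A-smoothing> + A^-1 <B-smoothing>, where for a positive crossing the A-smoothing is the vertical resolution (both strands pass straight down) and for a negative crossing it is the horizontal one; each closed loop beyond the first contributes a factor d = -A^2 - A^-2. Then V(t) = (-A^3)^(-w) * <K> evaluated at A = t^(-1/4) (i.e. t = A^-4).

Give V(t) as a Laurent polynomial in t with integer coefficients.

t^4 - 2*t^3 + 3*t^2 - 4*t + 5 - 4*t^-1 + 3*t^-2 - 2*t^-3 + t^-4

Derivation:
The presented braid s2 s1 s2^-1 s2^-1 s2^-1 s1 s1 s1 s2^-1 s3^-1 s2^-1 on 4 strands reduces by inverse Markov moves (closure unchanged at each step):
  Deconjugate: the word is γ·β·γ⁻¹ with γ = s2 (prefix) and γ⁻¹ = s2^-1 (suffix); strip both.
  Destabilize: the word has the form β·s3^-1 where s3^-1 occurs only as the final letter (β ∈ B_3); drop it and the last strand → 3 strands.
Reduced to β = s1 s2^-1 s2^-1 s2^-1 s1 s1 s1 s2^-1 on 3 strands, 8 crossings.
Compute on β:
Braid: s1 s2^-1 s2^-1 s2^-1 s1 s1 s1 s2^-1 on 3 strands, 8 crossings.
Writhe w = (#positive) - (#negative) = 4 - 4 = 0.
Computing the Kauffman bracket via state sum. There are 2^8 = 256 states.
Each crossing splits two ways (0=vertical, 1=horizontal). The state's weight is A^(#A-smoothings - #B-smoothings) * d^(loops - 1).
Tabulate the states by total A-exponent and number of loops L (A-exp: L × count):
  A^8: L=5 ×1
  A^6: L=4 ×8
  A^4: L=3 ×25, L=5 ×3
  A^2: L=2 ×37, L=4 ×18, L=6 ×1
  A^0: L=1 ×25, L=3 ×37, L=5 ×8
  A^-2: L=2 ×37, L=4 ×18, L=6 ×1
  A^-4: L=3 ×25, L=5 ×3
  A^-6: L=4 ×8
  A^-8: L=5 ×1
Each group contributes A^e * Σ count * d^(L-1):
Powers of d = -A^2 - A^-2: d^2 = A^4 + 2 + A^-4; d^3 = -A^6 - 3*A^2 - 3*A^-2 - A^-6; d^4 = A^8 + 4*A^4 + 6 + 4*A^-4 + A^-8; d^5 = -A^10 - 5*A^6 - 10*A^2 - 10*A^-2 - 5*A^-6 - A^-10.
  A^8 * (d^4) = A^16 + 4*A^12 + 6*A^8 + 4*A^4 + 1
  A^6 * (8*d^3) = -8*A^12 - 24*A^8 - 24*A^4 - 8
  A^4 * (25*d^2 + 3*d^4) = 3*A^12 + 37*A^8 + 68*A^4 + 37 + 3*A^-4
  A^2 * (37*d + 18*d^3 + d^5) = -A^12 - 23*A^8 - 101*A^4 - 101 - 23*A^-4 - A^-8
  A^0 * (25 + 37*d^2 + 8*d^4) = 8*A^8 + 69*A^4 + 147 + 69*A^-4 + 8*A^-8
  A^-2 * (37*d + 18*d^3 + d^5) = -A^8 - 23*A^4 - 101 - 101*A^-4 - 23*A^-8 - A^-12
  A^-4 * (25*d^2 + 3*d^4) = 3*A^4 + 37 + 68*A^-4 + 37*A^-8 + 3*A^-12
  A^-6 * (8*d^3) = -8 - 24*A^-4 - 24*A^-8 - 8*A^-12
  A^-8 * (d^4) = 1 + 4*A^-4 + 6*A^-8 + 4*A^-12 + A^-16
Summing the groups: <K> = A^16 - 2*A^12 + 3*A^8 - 4*A^4 + 5 - 4*A^-4 + 3*A^-8 - 2*A^-12 + A^-16
Normalise by the writhe: (-A^3)^(-w) = (-A^3)^(0) = 1, so f(A) = 1 * <K> = A^16 - 2*A^12 + 3*A^8 - 4*A^4 + 5 - 4*A^-4 + 3*A^-8 - 2*A^-12 + A^-16.
Substitute A = t^(-1/4), i.e. A^e → t^(-e/4): V(t) = t^4 - 2*t^3 + 3*t^2 - 4*t + 5 - 4*t^-1 + 3*t^-2 - 2*t^-3 + t^-4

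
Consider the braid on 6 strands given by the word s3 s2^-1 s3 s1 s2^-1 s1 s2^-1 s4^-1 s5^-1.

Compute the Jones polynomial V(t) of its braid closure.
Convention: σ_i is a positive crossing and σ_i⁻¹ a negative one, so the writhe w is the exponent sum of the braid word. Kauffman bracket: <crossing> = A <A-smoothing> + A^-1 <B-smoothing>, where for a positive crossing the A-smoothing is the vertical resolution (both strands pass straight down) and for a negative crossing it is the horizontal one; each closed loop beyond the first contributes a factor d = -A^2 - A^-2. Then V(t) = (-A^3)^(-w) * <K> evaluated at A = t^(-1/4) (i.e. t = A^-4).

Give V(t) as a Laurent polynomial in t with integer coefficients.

t^4 - 2*t^3 + 3*t^2 - 4*t + 4 - 3*t^-1 + 3*t^-2 - t^-3

Derivation:
The presented braid s3 s2^-1 s3 s1 s2^-1 s1 s2^-1 s4^-1 s5^-1 on 6 strands reduces by inverse Markov moves (closure unchanged at each step):
  Destabilize: the word has the form β·s5^-1 where s5^-1 occurs only as the final letter (β ∈ B_5); drop it and the last strand → 5 strands.
  Destabilize: the word has the form β·s4^-1 where s4^-1 occurs only as the final letter (β ∈ B_4); drop it and the last strand → 4 strands.
Reduced to β = s3 s2^-1 s3 s1 s2^-1 s1 s2^-1 on 4 strands, 7 crossings.
Compute on β:
Braid: s3 s2^-1 s3 s1 s2^-1 s1 s2^-1 on 4 strands, 7 crossings.
Writhe w = (#positive) - (#negative) = 4 - 3 = 1.
State-sum expansion of <K>. There are 2^7 = 128 states.
Each crossing splits two ways (0=vertical, 1=horizontal). The state's weight is A^(#A-smoothings - #B-smoothings) * d^(loops - 1).
Tabulate the states by total A-exponent and number of loops L (A-exp: L × count):
  A^7: L=5 ×1
  A^5: L=4 ×7
  A^3: L=3 ×21
  A^1: L=2 ×32, L=4 ×3
  A^-1: L=1 ×21, L=3 ×14
  A^-3: L=2 ×19, L=4 ×2
  A^-5: L=3 ×7
  A^-7: L=4 ×1
Each group contributes A^e * Σ count * d^(L-1):
Powers of d = -A^2 - A^-2: d^2 = A^4 + 2 + A^-4; d^3 = -A^6 - 3*A^2 - 3*A^-2 - A^-6; d^4 = A^8 + 4*A^4 + 6 + 4*A^-4 + A^-8.
  A^7 * (d^4) = A^15 + 4*A^11 + 6*A^7 + 4*A^3 + A^-1
  A^5 * (7*d^3) = -7*A^11 - 21*A^7 - 21*A^3 - 7*A^-1
  A^3 * (21*d^2) = 21*A^7 + 42*A^3 + 21*A^-1
  A^1 * (32*d + 3*d^3) = -3*A^7 - 41*A^3 - 41*A^-1 - 3*A^-5
  A^-1 * (21 + 14*d^2) = 14*A^3 + 49*A^-1 + 14*A^-5
  A^-3 * (19*d + 2*d^3) = -2*A^3 - 25*A^-1 - 25*A^-5 - 2*A^-9
  A^-5 * (7*d^2) = 7*A^-1 + 14*A^-5 + 7*A^-9
  A^-7 * (d^3) = -A^-1 - 3*A^-5 - 3*A^-9 - A^-13
Summing the groups: <K> = A^15 - 3*A^11 + 3*A^7 - 4*A^3 + 4*A^-1 - 3*A^-5 + 2*A^-9 - A^-13
Normalise by the writhe: (-A^3)^(-w) = (-A^3)^(-1) = -A^-3, so f(A) = -A^-3 * <K> = -A^12 + 3*A^8 - 3*A^4 + 4 - 4*A^-4 + 3*A^-8 - 2*A^-12 + A^-16.
Substitute A = t^(-1/4), i.e. A^e → t^(-e/4): V(t) = t^4 - 2*t^3 + 3*t^2 - 4*t + 4 - 3*t^-1 + 3*t^-2 - t^-3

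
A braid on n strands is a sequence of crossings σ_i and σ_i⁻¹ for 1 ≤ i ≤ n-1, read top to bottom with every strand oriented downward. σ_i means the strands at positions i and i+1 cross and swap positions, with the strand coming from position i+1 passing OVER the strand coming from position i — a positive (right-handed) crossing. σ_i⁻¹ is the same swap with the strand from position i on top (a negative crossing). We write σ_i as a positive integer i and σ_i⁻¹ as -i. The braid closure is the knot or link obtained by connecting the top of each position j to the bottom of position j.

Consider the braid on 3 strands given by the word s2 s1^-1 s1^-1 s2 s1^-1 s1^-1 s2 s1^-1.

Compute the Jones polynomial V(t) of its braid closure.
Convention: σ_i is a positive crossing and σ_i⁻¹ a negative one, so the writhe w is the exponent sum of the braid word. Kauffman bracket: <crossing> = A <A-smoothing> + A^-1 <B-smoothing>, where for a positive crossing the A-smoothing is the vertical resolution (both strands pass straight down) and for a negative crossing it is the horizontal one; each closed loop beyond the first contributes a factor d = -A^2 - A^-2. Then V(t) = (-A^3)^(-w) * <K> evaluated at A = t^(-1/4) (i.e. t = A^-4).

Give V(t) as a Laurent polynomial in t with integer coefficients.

Braid: s2 s1^-1 s1^-1 s2 s1^-1 s1^-1 s2 s1^-1 on 3 strands, 8 crossings.
Writhe w = (#positive) - (#negative) = 3 - 5 = -2.
State-sum expansion of <K>. There are 2^8 = 256 states.
Smooth each crossing (0=||, 1=⌣⌢); contribution A^(Σ sign_k(1-2s_k)) * d^(L-1).
Tabulate the states by total A-exponent and number of loops L (A-exp: L × count):
  A^8: L=6 ×1
  A^6: L=5 ×8
  A^4: L=4 ×28
  A^2: L=3 ×55, L=5 ×1
  A^0: L=2 ×63, L=4 ×7
  A^-2: L=1 ×35, L=3 ×21
  A^-4: L=2 ×26, L=4 ×2
  A^-6: L=3 ×8
  A^-8: L=4 ×1
Each group contributes A^e * Σ count * d^(L-1):
Powers of d = -A^2 - A^-2: d^2 = A^4 + 2 + A^-4; d^3 = -A^6 - 3*A^2 - 3*A^-2 - A^-6; d^4 = A^8 + 4*A^4 + 6 + 4*A^-4 + A^-8; d^5 = -A^10 - 5*A^6 - 10*A^2 - 10*A^-2 - 5*A^-6 - A^-10.
  A^8 * (d^5) = -A^18 - 5*A^14 - 10*A^10 - 10*A^6 - 5*A^2 - A^-2
  A^6 * (8*d^4) = 8*A^14 + 32*A^10 + 48*A^6 + 32*A^2 + 8*A^-2
  A^4 * (28*d^3) = -28*A^10 - 84*A^6 - 84*A^2 - 28*A^-2
  A^2 * (55*d^2 + d^4) = A^10 + 59*A^6 + 116*A^2 + 59*A^-2 + A^-6
  A^0 * (63*d + 7*d^3) = -7*A^6 - 84*A^2 - 84*A^-2 - 7*A^-6
  A^-2 * (35 + 21*d^2) = 21*A^2 + 77*A^-2 + 21*A^-6
  A^-4 * (26*d + 2*d^3) = -2*A^2 - 32*A^-2 - 32*A^-6 - 2*A^-10
  A^-6 * (8*d^2) = 8*A^-2 + 16*A^-6 + 8*A^-10
  A^-8 * (d^3) = -A^-2 - 3*A^-6 - 3*A^-10 - A^-14
Summing the groups: <K> = -A^18 + 3*A^14 - 5*A^10 + 6*A^6 - 6*A^2 + 6*A^-2 - 4*A^-6 + 3*A^-10 - A^-14
Normalise by the writhe: (-A^3)^(-w) = (-A^3)^(2) = A^6, so f(A) = A^6 * <K> = -A^24 + 3*A^20 - 5*A^16 + 6*A^12 - 6*A^8 + 6*A^4 - 4 + 3*A^-4 - A^-8.
Substitute A = t^(-1/4), i.e. A^e → t^(-e/4): V(t) = -t^2 + 3*t - 4 + 6*t^-1 - 6*t^-2 + 6*t^-3 - 5*t^-4 + 3*t^-5 - t^-6

Answer: -t^2 + 3*t - 4 + 6*t^-1 - 6*t^-2 + 6*t^-3 - 5*t^-4 + 3*t^-5 - t^-6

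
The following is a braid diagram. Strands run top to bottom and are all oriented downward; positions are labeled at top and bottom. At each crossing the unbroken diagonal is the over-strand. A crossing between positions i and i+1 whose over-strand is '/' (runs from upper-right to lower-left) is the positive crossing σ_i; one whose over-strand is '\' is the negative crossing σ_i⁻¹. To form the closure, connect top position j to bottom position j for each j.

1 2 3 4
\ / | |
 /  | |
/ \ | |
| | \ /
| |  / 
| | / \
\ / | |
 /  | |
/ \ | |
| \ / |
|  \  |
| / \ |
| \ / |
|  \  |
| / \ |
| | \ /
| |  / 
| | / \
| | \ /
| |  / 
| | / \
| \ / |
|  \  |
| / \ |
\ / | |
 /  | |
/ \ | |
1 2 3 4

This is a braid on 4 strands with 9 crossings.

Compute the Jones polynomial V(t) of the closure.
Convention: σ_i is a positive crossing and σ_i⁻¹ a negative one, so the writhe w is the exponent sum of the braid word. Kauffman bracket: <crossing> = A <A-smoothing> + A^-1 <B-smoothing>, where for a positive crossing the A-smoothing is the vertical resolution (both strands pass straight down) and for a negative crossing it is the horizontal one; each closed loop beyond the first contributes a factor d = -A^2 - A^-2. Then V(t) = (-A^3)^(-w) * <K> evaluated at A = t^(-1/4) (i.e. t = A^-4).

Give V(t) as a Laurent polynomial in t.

Reading the diagram top to bottom ('/'-over between positions i,i+1 = s_i, '\'-over = s_i^-1): braid word = s1 s3 s1 s2^-1 s2^-1 s3 s3 s2^-1 s1.
Braid: s1 s3 s1 s2^-1 s2^-1 s3 s3 s2^-1 s1 on 4 strands, 9 crossings.
Writhe w = (#positive) - (#negative) = 6 - 3 = 3.
Enumerate smoothing states for the bracket polynomial. There are 2^9 = 512 states.
Smooth each crossing (0=||, 1=⌣⌢); contribution A^(Σ sign_k(1-2s_k)) * d^(L-1).
Tabulate the states by total A-exponent and number of loops L (A-exp: L × count):
  A^9: L=5 ×1
  A^7: L=4 ×9
  A^5: L=3 ×32, L=5 ×4
  A^3: L=2 ×55, L=4 ×28, L=6 ×1
  A^1: L=1 ×39, L=3 ×77, L=5 ×10
  A^-1: L=2 ×81, L=4 ×44, L=6 ×1
  A^-3: L=3 ×73, L=5 ×11
  A^-5: L=4 ×35, L=6 ×1
  A^-7: L=5 ×9
  A^-9: L=6 ×1
Each group contributes A^e * Σ count * d^(L-1):
Powers of d = -A^2 - A^-2: d^2 = A^4 + 2 + A^-4; d^3 = -A^6 - 3*A^2 - 3*A^-2 - A^-6; d^4 = A^8 + 4*A^4 + 6 + 4*A^-4 + A^-8; d^5 = -A^10 - 5*A^6 - 10*A^2 - 10*A^-2 - 5*A^-6 - A^-10.
  A^9 * (d^4) = A^17 + 4*A^13 + 6*A^9 + 4*A^5 + A
  A^7 * (9*d^3) = -9*A^13 - 27*A^9 - 27*A^5 - 9*A
  A^5 * (32*d^2 + 4*d^4) = 4*A^13 + 48*A^9 + 88*A^5 + 48*A + 4*A^-3
  A^3 * (55*d + 28*d^3 + d^5) = -A^13 - 33*A^9 - 149*A^5 - 149*A - 33*A^-3 - A^-7
  A^1 * (39 + 77*d^2 + 10*d^4) = 10*A^9 + 117*A^5 + 253*A + 117*A^-3 + 10*A^-7
  A^-1 * (81*d + 44*d^3 + d^5) = -A^9 - 49*A^5 - 223*A - 223*A^-3 - 49*A^-7 - A^-11
  A^-3 * (73*d^2 + 11*d^4) = 11*A^5 + 117*A + 212*A^-3 + 117*A^-7 + 11*A^-11
  A^-5 * (35*d^3 + d^5) = -A^5 - 40*A - 115*A^-3 - 115*A^-7 - 40*A^-11 - A^-15
  A^-7 * (9*d^4) = 9*A + 36*A^-3 + 54*A^-7 + 36*A^-11 + 9*A^-15
  A^-9 * (d^5) = -A - 5*A^-3 - 10*A^-7 - 10*A^-11 - 5*A^-15 - A^-19
Summing the groups: <K> = A^17 - 2*A^13 + 3*A^9 - 6*A^5 + 6*A - 7*A^-3 + 6*A^-7 - 4*A^-11 + 3*A^-15 - A^-19
Normalise by the writhe: (-A^3)^(-w) = (-A^3)^(-3) = -A^-9, so f(A) = -A^-9 * <K> = -A^8 + 2*A^4 - 3 + 6*A^-4 - 6*A^-8 + 7*A^-12 - 6*A^-16 + 4*A^-20 - 3*A^-24 + A^-28.
Substitute A = t^(-1/4), i.e. A^e → t^(-e/4): V(t) = t^7 - 3*t^6 + 4*t^5 - 6*t^4 + 7*t^3 - 6*t^2 + 6*t - 3 + 2*t^-1 - t^-2

Answer: t^7 - 3*t^6 + 4*t^5 - 6*t^4 + 7*t^3 - 6*t^2 + 6*t - 3 + 2*t^-1 - t^-2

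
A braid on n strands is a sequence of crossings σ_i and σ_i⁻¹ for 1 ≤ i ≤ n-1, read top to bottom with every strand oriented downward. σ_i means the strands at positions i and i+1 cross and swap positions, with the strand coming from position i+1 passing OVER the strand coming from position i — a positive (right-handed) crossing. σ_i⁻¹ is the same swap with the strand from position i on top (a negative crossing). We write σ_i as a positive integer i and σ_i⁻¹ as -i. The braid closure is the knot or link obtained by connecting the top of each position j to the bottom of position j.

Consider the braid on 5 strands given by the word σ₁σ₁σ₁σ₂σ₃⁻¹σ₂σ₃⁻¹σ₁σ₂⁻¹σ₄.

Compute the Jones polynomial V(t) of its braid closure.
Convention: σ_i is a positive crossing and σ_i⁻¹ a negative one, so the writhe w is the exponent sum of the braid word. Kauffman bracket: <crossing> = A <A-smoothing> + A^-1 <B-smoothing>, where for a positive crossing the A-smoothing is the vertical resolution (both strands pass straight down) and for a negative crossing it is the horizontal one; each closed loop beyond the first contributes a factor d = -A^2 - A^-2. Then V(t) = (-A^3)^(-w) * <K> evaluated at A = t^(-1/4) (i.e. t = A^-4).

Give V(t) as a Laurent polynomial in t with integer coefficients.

t^7 - 2*t^6 + 3*t^5 - 4*t^4 + 4*t^3 - 4*t^2 + 3*t - 1 + t^-1

Derivation:
The presented braid s1 s1 s1 s2 s3^-1 s2 s3^-1 s1 s2^-1 s4 on 5 strands reduces by inverse Markov moves (closure unchanged at each step):
  Destabilize: the word has the form β·s4 where s4 occurs only as the final letter (β ∈ B_4); drop it and the last strand → 4 strands.
Reduced to β = s1 s1 s1 s2 s3^-1 s2 s3^-1 s1 s2^-1 on 4 strands, 9 crossings.
Compute on β:
Braid: s1 s1 s1 s2 s3^-1 s2 s3^-1 s1 s2^-1 on 4 strands, 9 crossings.
Writhe w = (#positive) - (#negative) = 6 - 3 = 3.
Computing the Kauffman bracket via state sum. There are 2^9 = 512 states.
Each crossing splits two ways (0=vertical, 1=horizontal). The state's weight is A^(#A-smoothings - #B-smoothings) * d^(loops - 1).
Tabulate the states by total A-exponent and number of loops L (A-exp: L × count):
  A^9: L=3 ×1
  A^7: L=2 ×7, L=4 ×2
  A^5: L=1 ×12, L=3 ×24
  A^3: L=2 ×66, L=4 ×18
  A^1: L=1 ×35, L=3 ×84, L=5 ×7
  A^-1: L=2 ×73, L=4 ×52, L=6 ×1
  A^-3: L=3 ×68, L=5 ×16
  A^-5: L=4 ×34, L=6 ×2
  A^-7: L=5 ×9
  A^-9: L=6 ×1
Each group contributes A^e * Σ count * d^(L-1):
Powers of d = -A^2 - A^-2: d^2 = A^4 + 2 + A^-4; d^3 = -A^6 - 3*A^2 - 3*A^-2 - A^-6; d^4 = A^8 + 4*A^4 + 6 + 4*A^-4 + A^-8; d^5 = -A^10 - 5*A^6 - 10*A^2 - 10*A^-2 - 5*A^-6 - A^-10.
  A^9 * (d^2) = A^13 + 2*A^9 + A^5
  A^7 * (7*d + 2*d^3) = -2*A^13 - 13*A^9 - 13*A^5 - 2*A
  A^5 * (12 + 24*d^2) = 24*A^9 + 60*A^5 + 24*A
  A^3 * (66*d + 18*d^3) = -18*A^9 - 120*A^5 - 120*A - 18*A^-3
  A^1 * (35 + 84*d^2 + 7*d^4) = 7*A^9 + 112*A^5 + 245*A + 112*A^-3 + 7*A^-7
  A^-1 * (73*d + 52*d^3 + d^5) = -A^9 - 57*A^5 - 239*A - 239*A^-3 - 57*A^-7 - A^-11
  A^-3 * (68*d^2 + 16*d^4) = 16*A^5 + 132*A + 232*A^-3 + 132*A^-7 + 16*A^-11
  A^-5 * (34*d^3 + 2*d^5) = -2*A^5 - 44*A - 122*A^-3 - 122*A^-7 - 44*A^-11 - 2*A^-15
  A^-7 * (9*d^4) = 9*A + 36*A^-3 + 54*A^-7 + 36*A^-11 + 9*A^-15
  A^-9 * (d^5) = -A - 5*A^-3 - 10*A^-7 - 10*A^-11 - 5*A^-15 - A^-19
Summing the groups: <K> = -A^13 + A^9 - 3*A^5 + 4*A - 4*A^-3 + 4*A^-7 - 3*A^-11 + 2*A^-15 - A^-19
Normalise by the writhe: (-A^3)^(-w) = (-A^3)^(-3) = -A^-9, so f(A) = -A^-9 * <K> = A^4 - 1 + 3*A^-4 - 4*A^-8 + 4*A^-12 - 4*A^-16 + 3*A^-20 - 2*A^-24 + A^-28.
Substitute A = t^(-1/4), i.e. A^e → t^(-e/4): V(t) = t^7 - 2*t^6 + 3*t^5 - 4*t^4 + 4*t^3 - 4*t^2 + 3*t - 1 + t^-1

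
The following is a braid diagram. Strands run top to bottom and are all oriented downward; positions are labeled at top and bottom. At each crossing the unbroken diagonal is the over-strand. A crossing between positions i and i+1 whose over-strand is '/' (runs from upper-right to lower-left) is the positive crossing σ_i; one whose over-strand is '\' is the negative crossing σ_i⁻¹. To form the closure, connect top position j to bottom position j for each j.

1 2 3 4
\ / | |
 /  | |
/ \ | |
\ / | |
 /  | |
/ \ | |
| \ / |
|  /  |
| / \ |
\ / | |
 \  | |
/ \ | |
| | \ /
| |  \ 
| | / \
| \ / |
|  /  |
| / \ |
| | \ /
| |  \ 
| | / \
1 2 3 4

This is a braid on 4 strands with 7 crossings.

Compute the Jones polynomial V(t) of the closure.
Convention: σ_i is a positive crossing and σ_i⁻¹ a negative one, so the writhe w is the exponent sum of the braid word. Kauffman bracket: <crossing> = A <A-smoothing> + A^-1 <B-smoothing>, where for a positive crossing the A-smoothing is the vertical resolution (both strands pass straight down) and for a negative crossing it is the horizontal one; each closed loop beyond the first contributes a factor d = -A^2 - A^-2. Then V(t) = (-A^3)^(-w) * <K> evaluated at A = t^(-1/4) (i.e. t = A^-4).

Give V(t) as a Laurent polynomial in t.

t^4 - t^3 + t^2 - 2*t + 2 - t^-1 + t^-2

Derivation:
Reading the diagram top to bottom ('/'-over between positions i,i+1 = s_i, '\'-over = s_i^-1): braid word = s1 s1 s2 s1^-1 s3^-1 s2 s3^-1.
Braid: s1 s1 s2 s1^-1 s3^-1 s2 s3^-1 on 4 strands, 7 crossings.
Writhe w = (#positive) - (#negative) = 4 - 3 = 1.
State-sum expansion of <K>. There are 2^7 = 128 states.
Each crossing splits two ways (0=vertical, 1=horizontal). The state's weight is A^(#A-smoothings - #B-smoothings) * d^(loops - 1).
Tabulate the states by total A-exponent and number of loops L (A-exp: L × count):
  A^7: L=3 ×1
  A^5: L=2 ×4, L=4 ×3
  A^3: L=1 ×5, L=3 ×15, L=5 ×1
  A^1: L=2 ×27, L=4 ×8
  A^-1: L=1 ×14, L=3 ×20, L=5 ×1
  A^-3: L=2 ×17, L=4 ×4
  A^-5: L=3 ×7
  A^-7: L=4 ×1
Each group contributes A^e * Σ count * d^(L-1):
Powers of d = -A^2 - A^-2: d^2 = A^4 + 2 + A^-4; d^3 = -A^6 - 3*A^2 - 3*A^-2 - A^-6; d^4 = A^8 + 4*A^4 + 6 + 4*A^-4 + A^-8.
  A^7 * (d^2) = A^11 + 2*A^7 + A^3
  A^5 * (4*d + 3*d^3) = -3*A^11 - 13*A^7 - 13*A^3 - 3*A^-1
  A^3 * (5 + 15*d^2 + d^4) = A^11 + 19*A^7 + 41*A^3 + 19*A^-1 + A^-5
  A^1 * (27*d + 8*d^3) = -8*A^7 - 51*A^3 - 51*A^-1 - 8*A^-5
  A^-1 * (14 + 20*d^2 + d^4) = A^7 + 24*A^3 + 60*A^-1 + 24*A^-5 + A^-9
  A^-3 * (17*d + 4*d^3) = -4*A^3 - 29*A^-1 - 29*A^-5 - 4*A^-9
  A^-5 * (7*d^2) = 7*A^-1 + 14*A^-5 + 7*A^-9
  A^-7 * (d^3) = -A^-1 - 3*A^-5 - 3*A^-9 - A^-13
Summing the groups: <K> = -A^11 + A^7 - 2*A^3 + 2*A^-1 - A^-5 + A^-9 - A^-13
Normalise by the writhe: (-A^3)^(-w) = (-A^3)^(-1) = -A^-3, so f(A) = -A^-3 * <K> = A^8 - A^4 + 2 - 2*A^-4 + A^-8 - A^-12 + A^-16.
Substitute A = t^(-1/4), i.e. A^e → t^(-e/4): V(t) = t^4 - t^3 + t^2 - 2*t + 2 - t^-1 + t^-2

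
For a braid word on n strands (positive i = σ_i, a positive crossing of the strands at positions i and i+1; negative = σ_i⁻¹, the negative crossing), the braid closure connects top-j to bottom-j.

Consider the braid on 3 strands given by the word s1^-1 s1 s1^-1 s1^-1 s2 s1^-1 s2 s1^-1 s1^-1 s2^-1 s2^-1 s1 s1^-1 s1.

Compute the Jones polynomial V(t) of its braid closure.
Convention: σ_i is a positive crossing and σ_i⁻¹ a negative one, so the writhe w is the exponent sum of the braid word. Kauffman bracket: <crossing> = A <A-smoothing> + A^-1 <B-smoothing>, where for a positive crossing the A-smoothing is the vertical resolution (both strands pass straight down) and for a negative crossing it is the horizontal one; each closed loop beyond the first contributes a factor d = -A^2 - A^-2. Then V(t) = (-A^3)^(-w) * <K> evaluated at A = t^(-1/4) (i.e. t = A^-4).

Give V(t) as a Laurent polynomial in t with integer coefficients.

2*t^-1 - 2*t^-2 + 3*t^-3 - 3*t^-4 + 2*t^-5 - 2*t^-6 + t^-7

Derivation:
The presented braid s1^-1 s1 s1^-1 s1^-1 s2 s1^-1 s2 s1^-1 s1^-1 s2^-1 s2^-1 s1 s1^-1 s1 on 3 strands reduces by inverse Markov moves (closure unchanged at each step):
  Deconjugate: the word is γ·β·γ⁻¹ with γ = s1^-1 (prefix) and γ⁻¹ = s1 (suffix); strip both.
  Deconjugate: the word is γ·β·γ⁻¹ with γ = s1 s1^-1 (prefix) and γ⁻¹ = s1 s1^-1 (suffix); strip both.
Reduced to β = s1^-1 s2 s1^-1 s2 s1^-1 s1^-1 s2^-1 s2^-1 on 3 strands, 8 crossings.
Compute on β:
Braid: s1^-1 s2 s1^-1 s2 s1^-1 s1^-1 s2^-1 s2^-1 on 3 strands, 8 crossings.
Writhe w = (#positive) - (#negative) = 2 - 6 = -4.
Computing the Kauffman bracket via state sum. There are 2^8 = 256 states.
For each crossing: s=0 is the vertical smoothing, s=1 horizontal. Crossing k contributes A^(sign_k * (1 - 2*s_k)); loop factor d = -A^2 - A^-2.
Tabulate the states by total A-exponent and number of loops L (A-exp: L × count):
  A^8: L=5 ×1
  A^6: L=4 ×8
  A^4: L=3 ×26, L=5 ×2
  A^2: L=2 ×41, L=4 ×15
  A^0: L=1 ×26, L=3 ×43, L=5 ×1
  A^-2: L=2 ×47, L=4 ×9
  A^-4: L=1 ×11, L=3 ×16, L=5 ×1
  A^-6: L=2 ×6, L=4 ×2
  A^-8: L=3 ×1
Each group contributes A^e * Σ count * d^(L-1):
Powers of d = -A^2 - A^-2: d^2 = A^4 + 2 + A^-4; d^3 = -A^6 - 3*A^2 - 3*A^-2 - A^-6; d^4 = A^8 + 4*A^4 + 6 + 4*A^-4 + A^-8.
  A^8 * (d^4) = A^16 + 4*A^12 + 6*A^8 + 4*A^4 + 1
  A^6 * (8*d^3) = -8*A^12 - 24*A^8 - 24*A^4 - 8
  A^4 * (26*d^2 + 2*d^4) = 2*A^12 + 34*A^8 + 64*A^4 + 34 + 2*A^-4
  A^2 * (41*d + 15*d^3) = -15*A^8 - 86*A^4 - 86 - 15*A^-4
  A^0 * (26 + 43*d^2 + d^4) = A^8 + 47*A^4 + 118 + 47*A^-4 + A^-8
  A^-2 * (47*d + 9*d^3) = -9*A^4 - 74 - 74*A^-4 - 9*A^-8
  A^-4 * (11 + 16*d^2 + d^4) = A^4 + 20 + 49*A^-4 + 20*A^-8 + A^-12
  A^-6 * (6*d + 2*d^3) = -2 - 12*A^-4 - 12*A^-8 - 2*A^-12
  A^-8 * (d^2) = A^-4 + 2*A^-8 + A^-12
Summing the groups: <K> = A^16 - 2*A^12 + 2*A^8 - 3*A^4 + 3 - 2*A^-4 + 2*A^-8
Normalise by the writhe: (-A^3)^(-w) = (-A^3)^(4) = A^12, so f(A) = A^12 * <K> = A^28 - 2*A^24 + 2*A^20 - 3*A^16 + 3*A^12 - 2*A^8 + 2*A^4.
Substitute A = t^(-1/4), i.e. A^e → t^(-e/4): V(t) = 2*t^-1 - 2*t^-2 + 3*t^-3 - 3*t^-4 + 2*t^-5 - 2*t^-6 + t^-7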